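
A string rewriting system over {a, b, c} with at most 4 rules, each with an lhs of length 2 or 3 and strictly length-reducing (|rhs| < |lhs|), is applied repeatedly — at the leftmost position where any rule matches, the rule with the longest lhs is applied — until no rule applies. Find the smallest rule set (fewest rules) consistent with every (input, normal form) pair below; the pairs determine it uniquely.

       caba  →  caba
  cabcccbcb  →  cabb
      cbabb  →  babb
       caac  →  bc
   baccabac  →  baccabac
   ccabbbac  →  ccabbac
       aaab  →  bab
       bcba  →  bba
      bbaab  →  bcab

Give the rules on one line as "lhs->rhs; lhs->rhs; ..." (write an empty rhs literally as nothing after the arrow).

aa->b; baa->ca; bbb->bb; cb->b

  | caba
  | cabcccbcb => cabccbcb => cabcbcb => cabbcb => cabbb => cabb
  | cbabb => babb
  | caac => cbc => bc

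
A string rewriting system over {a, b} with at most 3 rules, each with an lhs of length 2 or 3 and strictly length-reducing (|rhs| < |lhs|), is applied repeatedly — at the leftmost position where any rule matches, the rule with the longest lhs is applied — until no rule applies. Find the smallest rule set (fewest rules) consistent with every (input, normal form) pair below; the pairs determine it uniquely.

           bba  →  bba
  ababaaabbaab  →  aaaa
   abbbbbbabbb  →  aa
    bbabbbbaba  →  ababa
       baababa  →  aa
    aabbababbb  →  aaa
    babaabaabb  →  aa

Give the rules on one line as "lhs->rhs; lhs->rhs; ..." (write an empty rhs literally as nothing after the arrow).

  | bba
  | ababaaabbaab => abaaaabbaab => aaaaabbaab => aaaabaab => aaaaab => aaaa
  | abbbbbbabbb => aabbbbabbb => abbbabbb => aababbb => aabbb => abb => aa
  | bbabbbbaba => bbaabbaba => baabbaba => aabbaba => ababa

aab->a; abb->aa; baa->aa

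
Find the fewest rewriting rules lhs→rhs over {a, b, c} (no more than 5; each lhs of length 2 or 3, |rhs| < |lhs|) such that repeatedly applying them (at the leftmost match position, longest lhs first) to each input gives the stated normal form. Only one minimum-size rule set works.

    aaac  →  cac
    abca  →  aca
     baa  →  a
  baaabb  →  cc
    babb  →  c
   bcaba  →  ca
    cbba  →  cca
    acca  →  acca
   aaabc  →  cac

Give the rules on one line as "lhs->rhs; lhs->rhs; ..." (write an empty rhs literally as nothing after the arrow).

  | aaac => cac
  | abca => aca
  | baa => a
  | baaabb => aabb => cbb => cc

aa->c; ba->; bb->c; bc->c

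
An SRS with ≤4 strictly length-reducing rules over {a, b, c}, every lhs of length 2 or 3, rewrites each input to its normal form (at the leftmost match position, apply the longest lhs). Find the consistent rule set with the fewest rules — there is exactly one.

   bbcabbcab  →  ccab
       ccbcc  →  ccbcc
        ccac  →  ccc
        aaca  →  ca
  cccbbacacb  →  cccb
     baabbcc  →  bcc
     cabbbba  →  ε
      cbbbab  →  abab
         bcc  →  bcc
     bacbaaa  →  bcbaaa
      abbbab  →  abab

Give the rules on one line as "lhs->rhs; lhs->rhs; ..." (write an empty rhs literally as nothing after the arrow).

  | bbcabbcab => cabbcab => cacab => ccab
  | ccbcc
  | ccac => ccc
  | aaca => aca => ca

ac->c; bb->; caa->; cbb->a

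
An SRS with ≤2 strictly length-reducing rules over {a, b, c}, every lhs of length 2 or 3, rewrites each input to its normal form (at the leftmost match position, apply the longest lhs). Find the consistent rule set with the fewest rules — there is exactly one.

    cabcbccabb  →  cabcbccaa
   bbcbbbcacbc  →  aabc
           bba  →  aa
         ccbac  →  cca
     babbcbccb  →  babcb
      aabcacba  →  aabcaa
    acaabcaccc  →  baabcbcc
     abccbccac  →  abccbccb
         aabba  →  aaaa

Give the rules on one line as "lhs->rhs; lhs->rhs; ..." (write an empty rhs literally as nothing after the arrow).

ac->b; bb->a

  | cabcbccabb => cabcbccaa
  | bbcbbbcacbc => acbbbcacbc => bbbbcacbc => abbcacbc => aacacbc => abacbc => abbbc => aabc
  | bba => aa
  | ccbac => ccbb => cca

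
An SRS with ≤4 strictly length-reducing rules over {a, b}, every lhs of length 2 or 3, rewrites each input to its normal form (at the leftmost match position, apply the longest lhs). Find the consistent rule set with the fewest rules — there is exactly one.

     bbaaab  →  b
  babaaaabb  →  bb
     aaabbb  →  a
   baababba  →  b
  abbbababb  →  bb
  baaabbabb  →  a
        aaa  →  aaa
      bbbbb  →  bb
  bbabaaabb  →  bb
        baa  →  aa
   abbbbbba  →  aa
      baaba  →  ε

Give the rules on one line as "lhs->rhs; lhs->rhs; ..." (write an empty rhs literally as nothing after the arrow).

  | bbaaab => baaab => aaab => aab => ab => b
  | babaaaabb => baaaabb => aaaabb => aaabb => aabb => abb => bb
  | aaabbb => aabbb => abbb => bbb => a
  | baababba => aababba => ababba => babba => bba => b

ab->b; ba->; baa->aa; bbb->a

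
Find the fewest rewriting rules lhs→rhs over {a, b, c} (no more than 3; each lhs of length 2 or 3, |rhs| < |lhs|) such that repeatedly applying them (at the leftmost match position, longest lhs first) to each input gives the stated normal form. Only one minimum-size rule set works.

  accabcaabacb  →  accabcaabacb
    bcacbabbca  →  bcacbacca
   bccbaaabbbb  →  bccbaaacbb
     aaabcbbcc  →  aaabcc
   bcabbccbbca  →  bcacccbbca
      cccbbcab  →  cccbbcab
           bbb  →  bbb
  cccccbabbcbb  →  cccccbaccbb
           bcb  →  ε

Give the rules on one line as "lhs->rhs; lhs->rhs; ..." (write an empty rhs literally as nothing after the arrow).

  | accabcaabacb
  | bcacbabbca => bcacbacca
  | bccbaaabbbb => bccbaaacbb
  | aaabcbbcc => aaabcc

abb->ac; bcb->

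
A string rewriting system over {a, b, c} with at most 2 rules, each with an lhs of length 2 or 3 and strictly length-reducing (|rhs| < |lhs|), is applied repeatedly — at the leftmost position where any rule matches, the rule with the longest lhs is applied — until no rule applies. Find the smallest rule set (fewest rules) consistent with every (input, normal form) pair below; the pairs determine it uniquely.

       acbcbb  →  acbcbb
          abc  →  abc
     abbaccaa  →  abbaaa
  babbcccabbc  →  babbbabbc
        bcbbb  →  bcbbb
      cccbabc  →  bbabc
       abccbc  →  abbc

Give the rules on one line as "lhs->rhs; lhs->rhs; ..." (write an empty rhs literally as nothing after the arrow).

  | acbcbb
  | abc
  | abbaccaa => abbaaa
  | babbcccabbc => babbbabbc

cc->; ccc->b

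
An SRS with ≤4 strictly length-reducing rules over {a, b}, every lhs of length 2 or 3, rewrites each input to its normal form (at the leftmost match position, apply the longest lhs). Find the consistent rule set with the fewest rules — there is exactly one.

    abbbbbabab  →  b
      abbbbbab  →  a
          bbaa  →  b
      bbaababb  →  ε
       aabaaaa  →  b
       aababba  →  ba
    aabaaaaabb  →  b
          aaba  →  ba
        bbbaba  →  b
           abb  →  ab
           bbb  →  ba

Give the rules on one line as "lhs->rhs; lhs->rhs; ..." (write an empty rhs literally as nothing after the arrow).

  | abbbbbabab => ababbabab => ababab => aab => bb => b
  | abbbbbab => ababbab => abab => a
  | bbaa => baa => bb => b
  | bbaababb => baababb => bbbabb => baabb => bbbb => bab => ε

aa->b; bab->; bb->b; bbb->ba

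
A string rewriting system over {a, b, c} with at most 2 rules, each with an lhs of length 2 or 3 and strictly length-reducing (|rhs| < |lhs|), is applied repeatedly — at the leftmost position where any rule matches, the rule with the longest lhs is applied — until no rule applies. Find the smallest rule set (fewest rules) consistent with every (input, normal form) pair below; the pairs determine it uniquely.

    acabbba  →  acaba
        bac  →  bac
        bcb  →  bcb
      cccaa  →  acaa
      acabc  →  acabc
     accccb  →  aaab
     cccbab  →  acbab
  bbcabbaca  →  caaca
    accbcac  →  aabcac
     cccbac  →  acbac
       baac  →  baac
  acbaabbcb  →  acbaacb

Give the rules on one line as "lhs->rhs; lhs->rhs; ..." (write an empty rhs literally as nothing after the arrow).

bb->; cc->a

  | acabbba => acaba
  | bac
  | bcb
  | cccaa => acaa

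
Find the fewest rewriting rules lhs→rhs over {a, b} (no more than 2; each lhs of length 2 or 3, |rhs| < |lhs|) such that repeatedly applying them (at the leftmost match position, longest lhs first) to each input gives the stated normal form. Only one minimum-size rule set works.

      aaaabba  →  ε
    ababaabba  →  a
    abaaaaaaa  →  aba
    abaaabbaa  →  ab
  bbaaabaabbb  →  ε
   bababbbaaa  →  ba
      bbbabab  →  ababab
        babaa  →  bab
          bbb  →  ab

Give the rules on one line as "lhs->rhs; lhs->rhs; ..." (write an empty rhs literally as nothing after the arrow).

  | aaaabba => aabba => bba => aa => ε
  | ababaabba => ababbba => abaaba => abba => aaa => a
  | abaaaaaaa => abaaaaa => abaaa => aba
  | abaaabbaa => ababbaa => abaaaa => abaa => ab

aa->; bb->a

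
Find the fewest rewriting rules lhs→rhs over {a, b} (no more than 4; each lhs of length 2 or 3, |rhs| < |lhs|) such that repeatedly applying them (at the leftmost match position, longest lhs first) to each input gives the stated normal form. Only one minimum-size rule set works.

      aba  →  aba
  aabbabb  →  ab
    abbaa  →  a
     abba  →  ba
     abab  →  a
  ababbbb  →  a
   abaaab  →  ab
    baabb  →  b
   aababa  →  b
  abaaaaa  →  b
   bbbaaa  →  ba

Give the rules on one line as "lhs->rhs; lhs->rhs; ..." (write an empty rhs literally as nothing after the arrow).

  | aba
  | aabbabb => bbbabb => ababb => aabb => bbb => ab
  | abbaa => aaaa => baa => bb => a
  | abba => aaa => ba

aa->b; bab->ab; bb->a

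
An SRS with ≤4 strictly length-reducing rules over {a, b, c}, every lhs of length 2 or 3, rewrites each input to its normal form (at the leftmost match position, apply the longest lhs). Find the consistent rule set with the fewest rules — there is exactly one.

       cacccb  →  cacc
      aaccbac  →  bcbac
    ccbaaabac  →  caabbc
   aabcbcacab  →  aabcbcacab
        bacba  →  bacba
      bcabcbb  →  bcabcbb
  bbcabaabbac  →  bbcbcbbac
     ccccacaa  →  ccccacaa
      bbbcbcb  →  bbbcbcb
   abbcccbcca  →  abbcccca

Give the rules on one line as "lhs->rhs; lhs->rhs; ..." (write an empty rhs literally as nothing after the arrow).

aac->b; aba->bb; bab->cb; ccb->c

  | cacccb => cacc
  | aaccbac => bcbac
  | ccbaaabac => caaabac => caabbc
  | aabcbcacab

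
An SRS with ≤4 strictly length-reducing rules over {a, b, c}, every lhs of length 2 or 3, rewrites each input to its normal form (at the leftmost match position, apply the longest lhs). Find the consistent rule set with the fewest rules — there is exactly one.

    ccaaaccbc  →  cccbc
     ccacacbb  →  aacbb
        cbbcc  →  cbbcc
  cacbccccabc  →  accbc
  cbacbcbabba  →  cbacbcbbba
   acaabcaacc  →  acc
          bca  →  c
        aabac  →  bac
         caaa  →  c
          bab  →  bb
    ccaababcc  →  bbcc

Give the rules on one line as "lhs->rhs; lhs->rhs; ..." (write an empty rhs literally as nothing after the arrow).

aaa->c; ab->b; bca->c; ca->a

  | ccaaaccbc => caaaccbc => aaaccbc => cccbc
  | ccacacbb => cacacbb => acacbb => aacbb
  | cbbcc
  | cacbccccabc => acbccccabc => acbcccabc => acbccabc => acbcabc => accbc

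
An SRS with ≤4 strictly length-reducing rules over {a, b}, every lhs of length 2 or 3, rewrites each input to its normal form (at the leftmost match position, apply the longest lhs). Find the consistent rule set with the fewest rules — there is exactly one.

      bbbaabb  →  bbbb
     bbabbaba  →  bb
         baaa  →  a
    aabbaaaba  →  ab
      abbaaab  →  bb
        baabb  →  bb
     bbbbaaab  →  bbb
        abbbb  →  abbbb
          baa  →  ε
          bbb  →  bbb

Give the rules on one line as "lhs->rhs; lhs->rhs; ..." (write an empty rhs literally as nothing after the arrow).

  | bbbaabb => bbbb
  | bbabbaba => bbbaba => bbba => bb
  | baaa => a
  | aabbaaaba => aababa => abba => ab

aba->b; ba->; baa->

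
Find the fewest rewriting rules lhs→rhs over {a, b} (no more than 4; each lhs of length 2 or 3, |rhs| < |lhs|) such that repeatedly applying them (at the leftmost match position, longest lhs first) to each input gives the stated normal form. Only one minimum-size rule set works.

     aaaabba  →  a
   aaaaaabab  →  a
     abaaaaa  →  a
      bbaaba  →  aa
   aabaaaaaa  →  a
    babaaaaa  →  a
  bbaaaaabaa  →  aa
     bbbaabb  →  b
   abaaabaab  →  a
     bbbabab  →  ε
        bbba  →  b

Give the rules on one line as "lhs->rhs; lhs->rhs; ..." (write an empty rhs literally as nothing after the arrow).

  | aaaabba => aabba => aba => a
  | aaaaaabab => aaaabab => aabab => aab => a
  | abaaaaa => aaaaa => aaa => a
  | bbaaba => aaba => aa

aaa->a; ab->; ba->b; bb->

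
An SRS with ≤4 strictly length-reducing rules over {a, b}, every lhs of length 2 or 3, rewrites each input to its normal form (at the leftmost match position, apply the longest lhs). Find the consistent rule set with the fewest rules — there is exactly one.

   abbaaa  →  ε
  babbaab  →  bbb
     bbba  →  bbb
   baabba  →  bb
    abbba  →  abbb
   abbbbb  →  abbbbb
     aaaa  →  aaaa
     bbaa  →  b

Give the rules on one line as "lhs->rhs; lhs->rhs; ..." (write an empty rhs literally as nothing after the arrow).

  | abbaaa => aba => ε
  | babbaab => bbbaab => bbb
  | bbba => bbb
  | baabba => bba => bb

aba->; ba->b; baa->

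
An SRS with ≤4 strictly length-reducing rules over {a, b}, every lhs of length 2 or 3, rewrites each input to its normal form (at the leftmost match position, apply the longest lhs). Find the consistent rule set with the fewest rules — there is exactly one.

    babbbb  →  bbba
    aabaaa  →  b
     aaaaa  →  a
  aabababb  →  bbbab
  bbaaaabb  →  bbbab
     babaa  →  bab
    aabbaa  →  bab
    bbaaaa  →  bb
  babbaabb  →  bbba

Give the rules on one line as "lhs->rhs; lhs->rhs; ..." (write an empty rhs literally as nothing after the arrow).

  | babbbb => bbabb => bbba
  | aabaaa => baaaa => baa => b
  | aaaaa => aaa => a
  | aabababb => baababb => bbaabb => bbbab

aa->; aab->ba; abb->ba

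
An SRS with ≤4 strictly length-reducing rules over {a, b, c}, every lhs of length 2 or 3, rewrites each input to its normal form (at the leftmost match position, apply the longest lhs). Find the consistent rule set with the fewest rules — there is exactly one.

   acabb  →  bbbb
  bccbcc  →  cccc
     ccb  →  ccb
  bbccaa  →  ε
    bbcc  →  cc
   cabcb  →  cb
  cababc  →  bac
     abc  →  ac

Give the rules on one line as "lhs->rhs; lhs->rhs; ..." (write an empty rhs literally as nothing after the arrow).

  | acabb => bbbb
  | bccbcc => ccbcc => cccc
  | ccb
  | bbccaa => bccaa => ccaa => ca => ε

aca->bb; bc->c; ca->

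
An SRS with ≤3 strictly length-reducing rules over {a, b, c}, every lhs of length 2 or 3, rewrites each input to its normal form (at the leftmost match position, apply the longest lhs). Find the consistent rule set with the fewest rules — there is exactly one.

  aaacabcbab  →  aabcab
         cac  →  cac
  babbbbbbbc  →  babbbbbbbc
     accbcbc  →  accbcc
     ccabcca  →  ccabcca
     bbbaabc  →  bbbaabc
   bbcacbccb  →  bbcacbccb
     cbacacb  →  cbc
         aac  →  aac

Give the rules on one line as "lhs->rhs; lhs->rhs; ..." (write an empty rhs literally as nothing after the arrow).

aca->; bcb->bc

  | aaacabcbab => aabcbab => aabcab
  | cac
  | babbbbbbbc
  | accbcbc => accbcc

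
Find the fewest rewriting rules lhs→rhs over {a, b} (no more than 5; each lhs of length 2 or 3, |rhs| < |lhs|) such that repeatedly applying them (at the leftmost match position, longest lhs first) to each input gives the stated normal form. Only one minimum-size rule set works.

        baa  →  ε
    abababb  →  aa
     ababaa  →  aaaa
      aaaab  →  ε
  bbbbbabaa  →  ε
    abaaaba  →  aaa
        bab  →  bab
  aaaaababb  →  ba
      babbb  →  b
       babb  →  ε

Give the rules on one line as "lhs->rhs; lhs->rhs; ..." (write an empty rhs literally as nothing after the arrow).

aab->ba; aba->ab; baa->; bb->a

  | baa => ε
  | abababb => abbabb => aaabb => abab => abb => aa
  | ababaa => abbaa => aaaa
  | aaaab => aaba => baa => ε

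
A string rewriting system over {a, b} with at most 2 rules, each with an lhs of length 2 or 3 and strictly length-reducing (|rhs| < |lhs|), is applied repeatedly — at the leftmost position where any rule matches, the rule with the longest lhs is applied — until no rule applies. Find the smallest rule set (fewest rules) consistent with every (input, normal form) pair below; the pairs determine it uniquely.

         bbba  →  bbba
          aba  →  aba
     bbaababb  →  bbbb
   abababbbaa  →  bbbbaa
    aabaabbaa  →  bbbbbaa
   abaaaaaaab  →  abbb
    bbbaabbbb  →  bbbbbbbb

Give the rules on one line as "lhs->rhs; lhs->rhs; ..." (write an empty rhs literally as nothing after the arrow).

  | bbba
  | aba
  | bbaababb => bbbbabb => bbbb
  | abababbbaa => aabbbaa => bbbbaa

aab->bb; bab->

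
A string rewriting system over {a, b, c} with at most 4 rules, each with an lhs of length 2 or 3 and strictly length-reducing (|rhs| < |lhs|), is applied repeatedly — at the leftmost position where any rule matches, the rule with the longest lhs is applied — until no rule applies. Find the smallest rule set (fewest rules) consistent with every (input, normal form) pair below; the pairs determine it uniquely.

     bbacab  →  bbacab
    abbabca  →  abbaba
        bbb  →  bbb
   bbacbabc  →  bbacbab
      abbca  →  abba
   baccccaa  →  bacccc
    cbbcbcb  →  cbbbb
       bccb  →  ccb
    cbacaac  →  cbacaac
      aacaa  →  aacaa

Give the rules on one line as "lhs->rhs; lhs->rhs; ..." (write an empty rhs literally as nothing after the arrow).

bc->b; bcc->cc; cca->cc

  | bbacab
  | abbabca => abbaba
  | bbb
  | bbacbabc => bbacbab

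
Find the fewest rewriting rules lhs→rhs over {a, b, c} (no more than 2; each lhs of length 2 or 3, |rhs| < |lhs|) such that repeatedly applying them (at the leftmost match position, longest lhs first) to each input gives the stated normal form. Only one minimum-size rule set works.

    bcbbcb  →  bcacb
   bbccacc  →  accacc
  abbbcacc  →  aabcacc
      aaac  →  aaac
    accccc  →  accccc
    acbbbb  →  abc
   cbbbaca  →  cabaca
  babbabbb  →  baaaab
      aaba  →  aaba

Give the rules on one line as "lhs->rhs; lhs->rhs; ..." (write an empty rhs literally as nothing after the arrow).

bb->a; caa->bc

  | bcbbcb => bcacb
  | bbccacc => accacc
  | abbbcacc => aabcacc
  | aaac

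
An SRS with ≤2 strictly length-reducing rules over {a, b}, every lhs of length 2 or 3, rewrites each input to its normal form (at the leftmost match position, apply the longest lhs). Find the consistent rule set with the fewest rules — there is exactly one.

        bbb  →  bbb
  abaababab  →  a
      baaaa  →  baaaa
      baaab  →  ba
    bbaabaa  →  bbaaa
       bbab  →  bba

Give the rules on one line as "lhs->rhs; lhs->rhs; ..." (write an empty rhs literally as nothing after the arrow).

  | bbb
  | abaababab => aaababab => aababab => ababab => aabab => abab => aab => ab => a
  | baaaa
  | baaab => baab => bab => ba

aab->ab; ab->a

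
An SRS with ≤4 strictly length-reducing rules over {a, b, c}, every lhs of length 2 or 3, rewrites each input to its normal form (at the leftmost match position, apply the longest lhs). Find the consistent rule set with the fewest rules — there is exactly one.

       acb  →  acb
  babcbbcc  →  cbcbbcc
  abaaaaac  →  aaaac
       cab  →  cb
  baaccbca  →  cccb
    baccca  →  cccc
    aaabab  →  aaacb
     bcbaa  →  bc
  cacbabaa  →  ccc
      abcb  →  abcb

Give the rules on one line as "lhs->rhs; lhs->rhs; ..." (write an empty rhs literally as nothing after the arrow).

  | acb
  | babcbbcc => cbcbbcc
  | abaaaaac => aaaac
  | cab => cb

ba->c; baa->; bca->cb; ca->c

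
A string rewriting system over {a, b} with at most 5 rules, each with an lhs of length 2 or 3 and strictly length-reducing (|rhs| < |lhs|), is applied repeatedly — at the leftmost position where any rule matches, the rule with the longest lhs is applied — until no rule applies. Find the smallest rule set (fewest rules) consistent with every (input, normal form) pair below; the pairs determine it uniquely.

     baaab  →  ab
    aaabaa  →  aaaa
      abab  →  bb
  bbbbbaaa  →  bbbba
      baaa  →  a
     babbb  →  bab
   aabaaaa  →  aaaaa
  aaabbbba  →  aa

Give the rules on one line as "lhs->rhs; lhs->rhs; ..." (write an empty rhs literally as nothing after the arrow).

  | baaab => ab
  | aaabaa => aaaa
  | abab => bb
  | bbbbbaaa => bbbba

aab->a; aba->b; abb->a; baa->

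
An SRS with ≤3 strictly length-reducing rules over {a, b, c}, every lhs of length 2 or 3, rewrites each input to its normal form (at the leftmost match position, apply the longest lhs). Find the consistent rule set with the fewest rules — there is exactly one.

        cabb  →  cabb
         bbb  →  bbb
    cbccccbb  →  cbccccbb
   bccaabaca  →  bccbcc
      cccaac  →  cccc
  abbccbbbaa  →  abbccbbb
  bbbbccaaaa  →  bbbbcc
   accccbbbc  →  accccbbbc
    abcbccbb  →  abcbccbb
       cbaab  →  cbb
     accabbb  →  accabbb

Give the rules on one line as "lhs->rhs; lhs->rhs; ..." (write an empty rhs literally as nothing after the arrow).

  | cabb
  | bbb
  | cbccccbb
  | bccaabaca => bccbaca => bccbcc

aa->; aca->cc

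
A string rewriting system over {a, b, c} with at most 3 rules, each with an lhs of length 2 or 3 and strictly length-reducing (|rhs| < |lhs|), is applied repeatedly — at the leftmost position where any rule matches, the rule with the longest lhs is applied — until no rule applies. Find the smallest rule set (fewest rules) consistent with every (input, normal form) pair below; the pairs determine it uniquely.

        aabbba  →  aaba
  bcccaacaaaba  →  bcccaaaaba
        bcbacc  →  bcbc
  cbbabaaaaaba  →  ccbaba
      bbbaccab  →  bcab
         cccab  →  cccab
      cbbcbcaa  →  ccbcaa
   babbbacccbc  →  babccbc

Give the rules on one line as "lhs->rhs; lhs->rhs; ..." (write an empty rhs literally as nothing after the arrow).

ac->; baa->cb; bb->

  | aabbba => aaba
  | bcccaacaaaba => bcccaaaaba
  | bcbacc => bcbc
  | cbbabaaaaaba => cabaaaaaba => cacbaaaba => cbaaaba => ccbaba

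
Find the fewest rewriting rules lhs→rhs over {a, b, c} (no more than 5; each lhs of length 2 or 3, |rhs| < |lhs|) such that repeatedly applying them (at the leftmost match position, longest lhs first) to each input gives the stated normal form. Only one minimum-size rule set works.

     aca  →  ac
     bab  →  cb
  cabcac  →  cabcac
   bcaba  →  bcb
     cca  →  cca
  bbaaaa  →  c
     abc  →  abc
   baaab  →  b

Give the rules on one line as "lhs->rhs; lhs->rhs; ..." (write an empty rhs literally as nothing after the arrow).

aba->b; aca->ac; ba->c; caa->

  | aca => ac
  | bab => cb
  | cabcac
  | bcaba => bcb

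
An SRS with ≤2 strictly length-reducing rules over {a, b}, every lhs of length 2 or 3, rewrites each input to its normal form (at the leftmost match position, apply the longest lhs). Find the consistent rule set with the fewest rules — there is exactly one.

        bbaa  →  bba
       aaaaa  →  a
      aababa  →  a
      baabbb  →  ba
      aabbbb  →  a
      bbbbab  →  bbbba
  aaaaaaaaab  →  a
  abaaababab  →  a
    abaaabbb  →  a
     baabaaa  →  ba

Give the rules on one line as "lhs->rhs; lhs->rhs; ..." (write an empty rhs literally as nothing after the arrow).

aa->a; ab->a

  | bbaa => bba
  | aaaaa => aaaa => aaa => aa => a
  | aababa => ababa => aaba => aba => aa => a
  | baabbb => babbb => babb => bab => ba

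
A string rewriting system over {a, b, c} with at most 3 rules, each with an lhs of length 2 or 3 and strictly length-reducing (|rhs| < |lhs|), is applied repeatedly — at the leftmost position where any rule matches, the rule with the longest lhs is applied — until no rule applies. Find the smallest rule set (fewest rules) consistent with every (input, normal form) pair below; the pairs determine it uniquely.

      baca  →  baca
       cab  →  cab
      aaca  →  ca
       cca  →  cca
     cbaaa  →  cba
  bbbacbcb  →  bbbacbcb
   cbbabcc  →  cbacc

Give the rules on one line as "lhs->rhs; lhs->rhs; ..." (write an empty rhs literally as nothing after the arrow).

aa->; bab->a

  | baca
  | cab
  | aaca => ca
  | cca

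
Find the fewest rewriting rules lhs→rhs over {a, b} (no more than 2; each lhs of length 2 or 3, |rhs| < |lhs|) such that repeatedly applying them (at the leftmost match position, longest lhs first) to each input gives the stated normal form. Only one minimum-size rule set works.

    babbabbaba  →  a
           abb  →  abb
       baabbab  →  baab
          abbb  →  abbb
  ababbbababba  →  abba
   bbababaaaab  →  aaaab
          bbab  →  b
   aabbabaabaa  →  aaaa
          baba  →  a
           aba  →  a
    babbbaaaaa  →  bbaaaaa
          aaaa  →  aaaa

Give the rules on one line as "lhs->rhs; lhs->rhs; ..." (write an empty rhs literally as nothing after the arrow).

aba->a; bab->

  | babbabbaba => babbaba => baba => a
  | abb
  | baabbab => baab
  | abbb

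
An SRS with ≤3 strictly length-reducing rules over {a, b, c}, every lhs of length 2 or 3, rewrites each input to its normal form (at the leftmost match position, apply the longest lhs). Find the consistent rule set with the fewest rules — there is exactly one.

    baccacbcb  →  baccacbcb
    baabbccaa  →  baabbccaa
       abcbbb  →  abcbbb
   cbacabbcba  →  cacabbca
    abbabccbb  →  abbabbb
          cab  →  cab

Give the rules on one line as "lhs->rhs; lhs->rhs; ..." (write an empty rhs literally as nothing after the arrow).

cba->ca; ccb->b

  | baccacbcb
  | baabbccaa
  | abcbbb
  | cbacabbcba => cacabbcba => cacabbca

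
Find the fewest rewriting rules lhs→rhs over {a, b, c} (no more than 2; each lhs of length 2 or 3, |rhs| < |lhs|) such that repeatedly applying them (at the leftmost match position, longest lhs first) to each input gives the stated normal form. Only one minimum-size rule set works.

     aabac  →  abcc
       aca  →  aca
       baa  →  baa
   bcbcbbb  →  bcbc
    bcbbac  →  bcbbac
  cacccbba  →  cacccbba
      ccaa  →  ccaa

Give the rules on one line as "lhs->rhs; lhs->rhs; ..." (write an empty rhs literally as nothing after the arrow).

aba->bc; bbb->

  | aabac => abcc
  | aca
  | baa
  | bcbcbbb => bcbc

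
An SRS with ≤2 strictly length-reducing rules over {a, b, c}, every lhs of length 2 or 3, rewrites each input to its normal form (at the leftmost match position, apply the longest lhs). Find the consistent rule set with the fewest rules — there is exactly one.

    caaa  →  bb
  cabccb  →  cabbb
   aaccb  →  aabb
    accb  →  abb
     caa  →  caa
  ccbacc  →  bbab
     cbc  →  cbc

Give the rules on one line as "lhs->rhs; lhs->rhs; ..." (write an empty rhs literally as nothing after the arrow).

  | caaa => ccb => bb
  | cabccb => cabbb
  | aaccb => aabb
  | accb => abb

aaa->cb; cc->b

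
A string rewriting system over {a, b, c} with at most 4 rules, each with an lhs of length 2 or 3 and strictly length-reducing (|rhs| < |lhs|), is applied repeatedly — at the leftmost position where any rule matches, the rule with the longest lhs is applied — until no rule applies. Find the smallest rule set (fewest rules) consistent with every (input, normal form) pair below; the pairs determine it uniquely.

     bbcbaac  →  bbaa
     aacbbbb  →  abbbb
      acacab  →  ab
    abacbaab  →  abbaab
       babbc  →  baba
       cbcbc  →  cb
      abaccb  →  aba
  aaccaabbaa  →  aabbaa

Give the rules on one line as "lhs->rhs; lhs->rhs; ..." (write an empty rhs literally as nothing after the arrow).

ac->; bc->a; bcb->ba

  | bbcbaac => bbaaac => bbaa
  | aacbbbb => abbbb
  | acacab => acab => ab
  | abacbaab => abbaab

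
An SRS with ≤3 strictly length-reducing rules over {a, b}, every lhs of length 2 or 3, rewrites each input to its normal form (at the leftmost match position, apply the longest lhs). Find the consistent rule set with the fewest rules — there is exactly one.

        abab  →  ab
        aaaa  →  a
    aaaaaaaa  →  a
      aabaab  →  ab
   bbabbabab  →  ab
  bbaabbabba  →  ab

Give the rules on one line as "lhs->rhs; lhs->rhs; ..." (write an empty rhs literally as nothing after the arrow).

aa->a; ba->; bab->ab

  | abab => aab => ab
  | aaaa => aaa => aa => a
  | aaaaaaaa => aaaaaaa => aaaaaa => aaaaa => aaaa => aaa => aa => a
  | aabaab => abaab => aab => ab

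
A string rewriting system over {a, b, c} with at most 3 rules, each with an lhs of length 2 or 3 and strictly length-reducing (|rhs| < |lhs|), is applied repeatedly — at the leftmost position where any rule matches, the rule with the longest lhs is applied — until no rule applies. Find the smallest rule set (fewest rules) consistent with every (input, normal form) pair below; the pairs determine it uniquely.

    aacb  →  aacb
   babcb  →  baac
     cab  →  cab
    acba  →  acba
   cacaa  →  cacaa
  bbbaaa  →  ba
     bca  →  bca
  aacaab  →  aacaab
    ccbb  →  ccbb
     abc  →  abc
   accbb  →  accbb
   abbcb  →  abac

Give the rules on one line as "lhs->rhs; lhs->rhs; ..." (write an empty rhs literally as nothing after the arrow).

bba->b; bcb->ac

  | aacb
  | babcb => baac
  | cab
  | acba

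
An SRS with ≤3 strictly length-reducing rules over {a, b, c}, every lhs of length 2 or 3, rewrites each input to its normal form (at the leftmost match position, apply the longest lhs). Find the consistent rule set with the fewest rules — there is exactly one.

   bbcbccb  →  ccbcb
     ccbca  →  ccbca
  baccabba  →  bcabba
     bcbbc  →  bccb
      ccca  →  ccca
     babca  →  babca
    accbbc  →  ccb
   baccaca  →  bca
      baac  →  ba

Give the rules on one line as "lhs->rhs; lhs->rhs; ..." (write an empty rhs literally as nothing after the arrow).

ac->; bbc->cb

  | bbcbccb => cbbccb => ccbcb
  | ccbca
  | baccabba => bcabba
  | bcbbc => bccb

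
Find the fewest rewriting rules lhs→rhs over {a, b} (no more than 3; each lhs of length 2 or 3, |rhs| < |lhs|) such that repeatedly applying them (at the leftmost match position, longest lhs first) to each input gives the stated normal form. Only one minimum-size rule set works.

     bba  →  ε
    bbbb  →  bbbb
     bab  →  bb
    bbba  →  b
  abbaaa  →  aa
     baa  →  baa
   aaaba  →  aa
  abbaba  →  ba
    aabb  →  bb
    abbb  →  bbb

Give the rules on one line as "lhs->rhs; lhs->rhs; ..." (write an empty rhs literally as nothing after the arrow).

  | bba => ε
  | bbbb
  | bab => bb
  | bbba => b

ab->b; aba->; bba->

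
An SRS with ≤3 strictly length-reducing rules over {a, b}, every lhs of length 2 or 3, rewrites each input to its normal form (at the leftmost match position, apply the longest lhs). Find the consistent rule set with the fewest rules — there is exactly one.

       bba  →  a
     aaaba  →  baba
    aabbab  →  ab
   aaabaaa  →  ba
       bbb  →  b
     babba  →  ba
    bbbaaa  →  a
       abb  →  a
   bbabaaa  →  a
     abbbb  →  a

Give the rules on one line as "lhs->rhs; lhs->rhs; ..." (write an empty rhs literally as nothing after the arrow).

aa->a; aaa->ba; bb->

  | bba => a
  | aaaba => baba
  | aabbab => abbab => aab => ab
  | aaabaaa => babaaa => babba => baa => ba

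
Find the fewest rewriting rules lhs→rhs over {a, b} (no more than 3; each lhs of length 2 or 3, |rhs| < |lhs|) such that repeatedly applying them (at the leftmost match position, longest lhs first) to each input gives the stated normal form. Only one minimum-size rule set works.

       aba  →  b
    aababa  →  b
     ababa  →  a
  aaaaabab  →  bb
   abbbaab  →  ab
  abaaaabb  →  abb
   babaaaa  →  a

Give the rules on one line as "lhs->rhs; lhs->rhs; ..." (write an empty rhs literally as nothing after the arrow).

aa->b; ba->a

  | aba => aa => b
  | aababa => bbaba => baba => aba => aa => b
  | ababa => aaba => bba => ba => a
  | aaaaabab => baaabab => aaabab => babab => abab => aab => bb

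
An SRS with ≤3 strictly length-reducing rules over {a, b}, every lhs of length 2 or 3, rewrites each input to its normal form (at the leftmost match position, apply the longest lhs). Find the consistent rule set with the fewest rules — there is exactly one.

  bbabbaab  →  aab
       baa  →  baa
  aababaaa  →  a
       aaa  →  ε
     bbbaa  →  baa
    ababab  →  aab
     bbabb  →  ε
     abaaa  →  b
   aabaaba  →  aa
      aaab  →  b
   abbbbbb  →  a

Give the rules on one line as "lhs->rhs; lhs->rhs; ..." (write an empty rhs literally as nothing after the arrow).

aaa->; aba->ba; bb->a

  | bbabbaab => aabbaab => aaaaab => aab
  | baa
  | aababaaa => ababaaa => babaaa => bbaaa => aaaa => a
  | aaa => ε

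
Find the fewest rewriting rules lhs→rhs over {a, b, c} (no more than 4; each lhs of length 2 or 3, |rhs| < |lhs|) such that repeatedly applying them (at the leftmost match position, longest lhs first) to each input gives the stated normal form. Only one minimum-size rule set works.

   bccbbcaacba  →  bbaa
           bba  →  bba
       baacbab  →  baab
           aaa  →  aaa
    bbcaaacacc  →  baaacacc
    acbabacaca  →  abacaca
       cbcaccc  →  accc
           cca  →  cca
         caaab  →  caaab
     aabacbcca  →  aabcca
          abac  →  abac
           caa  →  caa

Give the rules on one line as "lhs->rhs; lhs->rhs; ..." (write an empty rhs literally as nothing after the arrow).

  | bccbbcaacba => bcbbcaacba => bbbcaacba => bbaacba => bbaa
  | bba
  | baacbab => baab
  | aaa

acb->; bca->a; cb->b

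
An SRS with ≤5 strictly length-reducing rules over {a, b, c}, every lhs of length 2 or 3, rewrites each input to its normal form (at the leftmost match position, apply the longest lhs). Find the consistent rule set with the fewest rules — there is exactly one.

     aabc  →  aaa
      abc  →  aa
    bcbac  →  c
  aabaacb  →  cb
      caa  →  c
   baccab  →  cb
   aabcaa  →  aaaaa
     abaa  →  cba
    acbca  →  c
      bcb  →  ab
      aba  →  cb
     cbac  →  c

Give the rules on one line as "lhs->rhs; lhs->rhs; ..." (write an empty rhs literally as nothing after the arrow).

  | aabc => aaa
  | abc => aa
  | bcbac => abac => cbc => ca => c
  | aabaacb => acbacb => cbacb => cbcb => cab => cb

aba->cb; ac->c; bc->a; ca->c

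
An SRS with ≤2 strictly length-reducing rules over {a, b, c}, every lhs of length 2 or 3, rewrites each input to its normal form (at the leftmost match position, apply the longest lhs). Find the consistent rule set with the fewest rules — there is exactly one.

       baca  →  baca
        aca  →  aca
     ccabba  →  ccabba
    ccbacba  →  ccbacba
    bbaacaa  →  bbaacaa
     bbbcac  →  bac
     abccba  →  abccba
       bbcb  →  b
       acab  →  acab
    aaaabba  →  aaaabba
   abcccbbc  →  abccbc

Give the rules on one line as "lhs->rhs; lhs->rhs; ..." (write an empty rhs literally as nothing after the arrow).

bbc->; cbb->b

  | baca
  | aca
  | ccabba
  | ccbacba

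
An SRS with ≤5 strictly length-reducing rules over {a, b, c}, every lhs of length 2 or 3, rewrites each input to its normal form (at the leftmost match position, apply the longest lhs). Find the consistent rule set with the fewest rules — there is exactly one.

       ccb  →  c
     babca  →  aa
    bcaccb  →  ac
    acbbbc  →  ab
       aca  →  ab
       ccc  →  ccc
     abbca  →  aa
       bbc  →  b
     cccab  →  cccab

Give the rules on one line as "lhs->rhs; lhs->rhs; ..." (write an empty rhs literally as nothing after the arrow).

  | ccb => c
  | babca => abca => aa
  | bcaccb => accb => ac
  | acbbbc => abbc => ab

aca->ab; ba->a; bc->; cb->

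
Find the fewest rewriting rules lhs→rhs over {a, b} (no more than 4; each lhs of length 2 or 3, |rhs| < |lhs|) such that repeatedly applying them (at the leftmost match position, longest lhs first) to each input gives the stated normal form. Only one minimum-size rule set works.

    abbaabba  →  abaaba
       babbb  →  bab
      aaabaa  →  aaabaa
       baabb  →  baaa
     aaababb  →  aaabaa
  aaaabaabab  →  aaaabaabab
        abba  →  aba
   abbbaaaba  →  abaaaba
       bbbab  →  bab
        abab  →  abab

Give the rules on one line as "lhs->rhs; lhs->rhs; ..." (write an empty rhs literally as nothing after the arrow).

bb->a; bba->ba; bbb->b

  | abbaabba => abaabba => abaaba
  | babbb => bab
  | aaabaa
  | baabb => baaa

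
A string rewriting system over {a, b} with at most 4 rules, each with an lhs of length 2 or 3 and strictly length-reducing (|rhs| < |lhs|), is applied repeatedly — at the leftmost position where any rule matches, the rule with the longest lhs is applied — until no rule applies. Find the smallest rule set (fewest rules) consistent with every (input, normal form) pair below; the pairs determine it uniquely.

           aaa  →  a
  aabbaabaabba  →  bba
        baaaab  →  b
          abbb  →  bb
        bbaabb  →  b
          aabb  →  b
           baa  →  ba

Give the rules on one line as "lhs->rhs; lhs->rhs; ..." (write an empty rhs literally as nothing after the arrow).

  | aaa => aa => a
  | aabbaabaabba => abbaabaabba => baabaabba => babaabba => baabba => babba => bba
  | baaaab => baaab => baab => bab => b
  | abbb => bb

aa->a; ab->; bbb->b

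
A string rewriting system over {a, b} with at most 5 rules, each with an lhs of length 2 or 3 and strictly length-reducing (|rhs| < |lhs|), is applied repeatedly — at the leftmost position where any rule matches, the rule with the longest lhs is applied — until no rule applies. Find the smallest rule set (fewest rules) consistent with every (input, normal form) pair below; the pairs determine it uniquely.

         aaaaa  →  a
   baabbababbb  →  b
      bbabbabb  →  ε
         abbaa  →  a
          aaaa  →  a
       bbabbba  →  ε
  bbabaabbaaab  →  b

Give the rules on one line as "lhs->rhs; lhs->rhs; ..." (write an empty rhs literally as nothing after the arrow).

aa->a; ab->b; ba->; bb->

  | aaaaa => aaaa => aaa => aa => a
  | baabbababbb => abbababbb => bbababbb => ababbb => babbb => bbb => b
  | bbabbabb => abbabb => bbabb => abb => bb => ε
  | abbaa => bbaa => aa => a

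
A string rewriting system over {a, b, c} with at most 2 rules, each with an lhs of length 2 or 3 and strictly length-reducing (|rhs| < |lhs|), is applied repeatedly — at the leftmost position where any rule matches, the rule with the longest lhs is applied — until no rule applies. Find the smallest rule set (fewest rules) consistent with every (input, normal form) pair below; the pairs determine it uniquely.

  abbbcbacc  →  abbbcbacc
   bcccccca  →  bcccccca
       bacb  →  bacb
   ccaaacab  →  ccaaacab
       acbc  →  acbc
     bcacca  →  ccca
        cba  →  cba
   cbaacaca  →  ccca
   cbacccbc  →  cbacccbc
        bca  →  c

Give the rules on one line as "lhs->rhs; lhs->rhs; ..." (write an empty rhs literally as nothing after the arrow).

baa->b; bca->c

  | abbbcbacc
  | bcccccca
  | bacb
  | ccaaacab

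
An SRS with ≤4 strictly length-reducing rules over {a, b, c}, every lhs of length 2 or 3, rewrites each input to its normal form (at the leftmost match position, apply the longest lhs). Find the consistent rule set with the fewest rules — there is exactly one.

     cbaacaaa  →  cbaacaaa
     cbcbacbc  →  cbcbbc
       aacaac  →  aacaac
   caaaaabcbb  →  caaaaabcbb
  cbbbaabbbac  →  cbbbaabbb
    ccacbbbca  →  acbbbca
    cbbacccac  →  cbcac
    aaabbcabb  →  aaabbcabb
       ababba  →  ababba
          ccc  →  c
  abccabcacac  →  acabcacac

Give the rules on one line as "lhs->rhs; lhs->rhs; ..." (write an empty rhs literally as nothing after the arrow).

bac->b; bcc->c; cc->

  | cbaacaaa
  | cbcbacbc => cbcbbc
  | aacaac
  | caaaaabcbb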